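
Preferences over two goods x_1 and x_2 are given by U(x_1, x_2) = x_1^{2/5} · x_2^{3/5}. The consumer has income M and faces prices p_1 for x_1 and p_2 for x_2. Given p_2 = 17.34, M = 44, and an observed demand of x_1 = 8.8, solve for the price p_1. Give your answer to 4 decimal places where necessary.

Tangency: MRS = (2/3)·x_2/x_1 = p_1/p_2.
Rearranging, p_2·x_2 = (3/2)·p_1·x_1. Substituting into the budget gives p_1·x_1·(1 + (3/2)) = M.
Demand: x_1*(p_1,p_2,M) = 0.4·M/p_1 and x_2* = 0.6·M/p_2.
Set x_1* = 8.8 in the demand function and solve for p_1: p_1 = 2.

p_1 = 2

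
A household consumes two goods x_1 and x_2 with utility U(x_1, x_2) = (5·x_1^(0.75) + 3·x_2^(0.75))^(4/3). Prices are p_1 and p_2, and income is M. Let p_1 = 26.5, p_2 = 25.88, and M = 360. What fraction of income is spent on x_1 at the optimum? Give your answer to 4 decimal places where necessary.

MRS = MU_x_1/MU_x_2 = (5/3)·(x_2/x_1)^(0.25). Set equal to p_1/p_2.
Solve for the ratio: x_2/x_1 = [(3/5)·p_1/p_2]^(4).
With the ratio pinned down, the budget gives x_1* = M/(p_1 + p_2·(x_2/x_1)) and x_2* = (x_2/x_1)·x_1*.
Numerically x_2/x_1 = 0.142473, so x_1* = 360/(26.5 + 25.88·0.142473) = 11.9256 and x_2* = 0.142473·11.9256 = 1.6991.
Expenditure on x_1: 26.5·11.9256 = 316.0281; share = 0.8779.

share on x_1 = 0.8779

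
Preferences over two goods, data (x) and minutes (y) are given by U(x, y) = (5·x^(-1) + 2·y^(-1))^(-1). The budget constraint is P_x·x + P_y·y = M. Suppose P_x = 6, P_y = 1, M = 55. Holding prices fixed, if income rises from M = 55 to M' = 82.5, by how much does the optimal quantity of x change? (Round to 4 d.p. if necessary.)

Numerically y/x = 1.549193, so x* = 55/(6 + 1·1.549193) = 7.2855.
At M' = 82.5: x* = 10.9283. Change: 10.9283 − 7.2855 = 3.6428.

Δx* = 3.6428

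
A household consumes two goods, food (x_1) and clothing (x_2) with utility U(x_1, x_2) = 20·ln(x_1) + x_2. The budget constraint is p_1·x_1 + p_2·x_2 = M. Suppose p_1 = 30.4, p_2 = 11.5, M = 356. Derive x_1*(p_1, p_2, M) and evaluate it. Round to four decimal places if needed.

x_1* = 7.5658

MU_x_1 = 20/x_1, MU_x_2 = 1. Tangency: 20/x_1 = p_1/p_2.
So x_1*(p_1,p_2) = 20·p_2/p_1, independent of income; and x_2* = (M − 20·p_2)/p_2.
At the given prices: x_1* = 20·11.5/30.4 = 7.5658.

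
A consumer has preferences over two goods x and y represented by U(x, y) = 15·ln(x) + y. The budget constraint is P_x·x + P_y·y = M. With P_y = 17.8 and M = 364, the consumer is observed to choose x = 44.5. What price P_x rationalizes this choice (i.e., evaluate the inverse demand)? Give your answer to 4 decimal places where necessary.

P_x = 6

Set MRS = P_x/P_y: (15/x)/1 = P_x/P_y.
So x*(P_x,P_y) = 15·P_y/P_x, independent of income; and y* = (M − 15·P_y)/P_y.
Set x* = 44.5 in the demand function and solve for P_x: P_x = 6.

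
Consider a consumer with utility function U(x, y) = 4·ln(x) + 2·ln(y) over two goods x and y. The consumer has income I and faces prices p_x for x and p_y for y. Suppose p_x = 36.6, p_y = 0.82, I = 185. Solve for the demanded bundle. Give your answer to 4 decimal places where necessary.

The MRS is 2·y/x. Set MRS = p_x/p_y.
So 4·p_y·y = 2·p_x·x; combined with the budget, a share 2/3 of income goes to x.
Demand: x*(p_x,p_y,I) = 2/3·I/p_x and y* = 1/3·I/p_y.
At p_x=36.6, p_y=0.82, I=185: x* = 2/3·185/36.6 = 3.3698, y* = 75.2033.

x* = 3.3698, y* = 75.2033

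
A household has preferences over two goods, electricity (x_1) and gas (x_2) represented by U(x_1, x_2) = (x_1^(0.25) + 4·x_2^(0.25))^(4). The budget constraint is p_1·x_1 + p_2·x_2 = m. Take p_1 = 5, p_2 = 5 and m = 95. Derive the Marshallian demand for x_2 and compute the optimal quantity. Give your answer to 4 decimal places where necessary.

MU_x_1 ∝ x_1^(-0.75), MU_x_2 ∝ 4·x_2^(-0.75), so MRS = (1/4)·(x_2/x_1)^(0.75) = p_1/p_2.
Hence x_2/x_1 = (4·p_1/p_2)^(1/(0.75)), i.e. raised to the 4/3 power.
With the ratio pinned down, the budget gives x_1* = m/(p_1 + p_2·(x_2/x_1)) and x_2* = (x_2/x_1)·x_1*.
Numerically x_2/x_1 = 6.349604, so x_1* = 95/(5 + 5·6.349604) = 2.5852 and x_2* = 6.349604·2.5852 = 16.4148.

x_2* = 16.4148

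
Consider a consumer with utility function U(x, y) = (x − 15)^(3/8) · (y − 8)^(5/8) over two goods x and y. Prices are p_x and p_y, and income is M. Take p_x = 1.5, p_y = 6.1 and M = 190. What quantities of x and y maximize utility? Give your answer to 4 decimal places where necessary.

x* = 44.675, y* = 20.1619

Let x' = x−15, y' = y−8. MRS = (3/5)·y'/x' = p_x/p_y.
Substituting into the budget: x* = 15 + 0.375·(M − 15·p_x − 8·p_y)/p_x, and y* = 8 + 0.625·(…)/p_y.
Discretionary income = 190 − 15·1.5 − 8·6.1 = 118.7; x* = 15 + 0.375·118.7/1.5 = 44.675; y* = 8 + 0.625·118.7/6.1 = 20.1619.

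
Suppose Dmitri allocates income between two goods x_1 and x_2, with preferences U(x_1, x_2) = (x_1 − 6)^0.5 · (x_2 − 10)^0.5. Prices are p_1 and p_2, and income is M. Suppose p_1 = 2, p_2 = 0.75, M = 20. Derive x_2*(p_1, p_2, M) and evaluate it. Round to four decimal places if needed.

x_2* = 10.3333

MRS = (x_2−10)/(x_1−6). Tangency with p_1/p_2 gives x_2−10 = (p_1/p_2)·(x_1−6).
Substituting into the budget: x_1* = 6 + 0.5·(M − 6·p_1 − 10·p_2)/p_1, and x_2* = 10 + 0.5·(…)/p_2.
Discretionary income = 20 − 6·2 − 10·0.75 = 0.5; x_2* = 10 + 0.5·0.5/0.75 = 10.3333.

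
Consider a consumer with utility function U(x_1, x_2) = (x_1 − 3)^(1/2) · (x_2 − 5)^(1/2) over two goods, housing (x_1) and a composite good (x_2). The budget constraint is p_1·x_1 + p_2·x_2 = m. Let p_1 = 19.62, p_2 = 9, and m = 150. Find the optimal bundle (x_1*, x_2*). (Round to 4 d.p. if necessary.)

x_1* = 4.1758, x_2* = 7.5633

Discretionary income = 150 − 3·19.62 − 5·9 = 46.14; x_1* = 3 + 0.5·46.14/19.62 = 4.1758; x_2* = 5 + 0.5·46.14/9 = 7.5633.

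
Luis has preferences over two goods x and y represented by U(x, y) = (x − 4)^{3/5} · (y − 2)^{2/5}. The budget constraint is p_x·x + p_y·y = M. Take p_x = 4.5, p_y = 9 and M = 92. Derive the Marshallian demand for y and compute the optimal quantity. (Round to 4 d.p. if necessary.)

y* = 4.4889

Let x' = x−4, y' = y−2. MRS = (3/2)·y'/x' = p_x/p_y.
After buying the subsistence bundle (4, 2), a share 0.6 of the remaining income goes to x: x* = 4 + 0.6·(M − 4p_x − 2p_y)/p_x.
Discretionary income = 92 − 4·4.5 − 2·9 = 56; y* = 2 + 0.4·56/9 = 4.4889.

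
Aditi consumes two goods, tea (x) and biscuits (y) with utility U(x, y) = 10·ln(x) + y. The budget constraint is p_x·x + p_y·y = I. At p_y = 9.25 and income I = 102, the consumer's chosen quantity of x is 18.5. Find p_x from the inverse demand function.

p_x = 5

MU_x = 10/x, MU_y = 1. Tangency: 10/x = p_x/p_y.
So x*(p_x,p_y) = 10·p_y/p_x, independent of income; and y* = (I − 10·p_y)/p_y.
Set x* = 18.5 in the demand function and solve for p_x: p_x = 5.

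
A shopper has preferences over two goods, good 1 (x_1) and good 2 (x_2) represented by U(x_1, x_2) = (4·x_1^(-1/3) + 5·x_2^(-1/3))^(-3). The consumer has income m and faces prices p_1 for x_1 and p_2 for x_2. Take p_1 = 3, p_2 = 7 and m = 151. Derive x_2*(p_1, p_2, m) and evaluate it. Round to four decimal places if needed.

MU_x_1 ∝ 4·x_1^(-4/3), MU_x_2 ∝ 5·x_2^(-4/3), so MRS = (4/5)·(x_2/x_1)^(4/3) = p_1/p_2.
Hence x_2/x_1 = ((5/4)·p_1/p_2)^(1/(4/3)), i.e. raised to the 0.75 power.
With the ratio pinned down, the budget gives x_1* = m/(p_1 + p_2·(x_2/x_1)) and x_2* = (x_2/x_1)·x_1*.
Numerically x_2/x_1 = 0.626181, so x_1* = 151/(3 + 7·0.626181) = 20.4517 and x_2* = 0.626181·20.4517 = 12.8064.

x_2* = 12.8064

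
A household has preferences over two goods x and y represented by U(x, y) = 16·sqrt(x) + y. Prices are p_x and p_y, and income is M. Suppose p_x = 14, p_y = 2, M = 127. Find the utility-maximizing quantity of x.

MU_x = 8/√x, MU_y = 1. Tangency: 8/√x = p_x/p_y.
Solve: √x = 8·p_y/p_x, so x*(p_x,p_y) = (8·p_y/p_x)², and y* = (M − p_x·x*)/p_y.
Plugging in: x* = (8·2/14)² = 1.3061.

x* = 1.3061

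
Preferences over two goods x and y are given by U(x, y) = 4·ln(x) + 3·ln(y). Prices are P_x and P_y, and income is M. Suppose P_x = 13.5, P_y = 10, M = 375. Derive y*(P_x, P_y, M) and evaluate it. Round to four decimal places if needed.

y* = 16.0714

At P_x=13.5, P_y=10, M=375: y* = 3/7·375/10 = 16.0714.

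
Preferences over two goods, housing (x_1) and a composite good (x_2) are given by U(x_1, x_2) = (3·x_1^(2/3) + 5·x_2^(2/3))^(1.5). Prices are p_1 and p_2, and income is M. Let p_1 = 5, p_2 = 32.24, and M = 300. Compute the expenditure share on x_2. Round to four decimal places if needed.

share on x_2 = 0.1002

MRS = MU_x_1/MU_x_2 = (3/5)·(x_2/x_1)^(1/3). Set equal to p_1/p_2.
Solve for the ratio: x_2/x_1 = [(5/3)·p_1/p_2]^(3).
Substitute x_2 = (x_2/x_1)·x_1 into the budget: x_1* = M/(p_1 + p_2·(x_2/x_1)).
Numerically x_2/x_1 = 0.017269, so x_1* = 300/(5 + 32.24·0.017269) = 53.9883 and x_2* = 0.017269·53.9883 = 0.9323.
Expenditure on x_2: 32.24·0.9323 = 30.0584; share = 0.1002.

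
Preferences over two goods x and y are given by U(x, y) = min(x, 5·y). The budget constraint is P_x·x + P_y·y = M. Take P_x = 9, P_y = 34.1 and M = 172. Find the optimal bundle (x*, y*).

x* = 10.8723, y* = 2.1745

Demand: x*(P_x,P_y,M) = 5·M/(5·P_x + P_y), y* = M/(5·P_x + P_y).
Here 5·9 + 34.1 = 79.1, giving x* = 10.8723 and y* = 2.1745.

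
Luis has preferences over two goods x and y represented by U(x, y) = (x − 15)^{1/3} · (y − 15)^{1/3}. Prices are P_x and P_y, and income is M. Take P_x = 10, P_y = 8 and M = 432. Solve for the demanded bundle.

x* = 23.1, y* = 25.125

Let x' = x−15, y' = y−15. MRS = y'/x' = P_x/P_y.
After buying the subsistence bundle (15, 15), a share 0.5 of the remaining income goes to x: x* = 15 + 0.5·(M − 15P_x − 15P_y)/P_x.
Discretionary income = 432 − 15·10 − 15·8 = 162; x* = 15 + 0.5·162/10 = 23.1; y* = 15 + 0.5·162/8 = 25.125.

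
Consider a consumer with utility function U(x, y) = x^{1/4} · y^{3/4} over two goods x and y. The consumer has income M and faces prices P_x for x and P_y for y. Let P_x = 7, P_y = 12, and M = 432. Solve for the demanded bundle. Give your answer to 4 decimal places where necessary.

x* = 15.4286, y* = 27

The MRS is (1/3)·y/x. Set MRS = P_x/P_y.
Rearranging, P_y·y = 3·P_x·x. Substituting into the budget gives P_x·x·(1 + 3) = M.
Demand: x*(P_x,P_y,M) = 0.25·M/P_x and y* = 0.75·M/P_y.
At P_x=7, P_y=12, M=432: x* = 0.25·432/7 = 15.4286, y* = 27.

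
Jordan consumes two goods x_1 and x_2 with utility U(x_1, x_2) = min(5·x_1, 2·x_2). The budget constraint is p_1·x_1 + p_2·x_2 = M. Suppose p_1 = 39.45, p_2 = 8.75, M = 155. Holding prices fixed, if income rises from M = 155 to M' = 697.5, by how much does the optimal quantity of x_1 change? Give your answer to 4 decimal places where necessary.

Δx_1* = 8.8463

Here 2·39.45 + 5·8.75 = 122.65, giving x_1* = 2.5275.
At M' = 697.5: x_1* = 11.3738. Change: 11.3738 − 2.5275 = 8.8463.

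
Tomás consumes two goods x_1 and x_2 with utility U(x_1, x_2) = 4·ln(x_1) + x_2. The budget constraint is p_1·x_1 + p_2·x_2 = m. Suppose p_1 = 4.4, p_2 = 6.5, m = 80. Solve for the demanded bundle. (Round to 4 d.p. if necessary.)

So x_1*(p_1,p_2) = 4·p_2/p_1, independent of income; and x_2* = (m − 4·p_2)/p_2.
At the given prices: x_1* = 4·6.5/4.4 = 5.9091, and x_2* = 8.3077.

x_1* = 5.9091, x_2* = 8.3077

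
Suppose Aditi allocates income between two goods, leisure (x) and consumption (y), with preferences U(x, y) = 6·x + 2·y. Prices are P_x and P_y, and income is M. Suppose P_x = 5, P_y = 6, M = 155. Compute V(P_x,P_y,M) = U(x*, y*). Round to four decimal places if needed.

V = 186

Perfect substitutes: compare marginal utility per dollar. 6/P_x vs 2/P_y → 1.2 vs 0.3333.
x gives more utility per dollar, so spend all income on x: x* = M/P_x, y* = 0.
Numerically: x* = 31, y* = 0.
Utility at the optimum: U(31, 0) = 186.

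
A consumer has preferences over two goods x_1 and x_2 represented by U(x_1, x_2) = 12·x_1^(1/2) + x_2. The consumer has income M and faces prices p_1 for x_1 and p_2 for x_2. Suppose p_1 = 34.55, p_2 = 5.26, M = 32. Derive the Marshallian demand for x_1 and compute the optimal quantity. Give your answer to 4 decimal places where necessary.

Set MRS = p_1/p_2: 6·x_1^(−1/2) = p_1/p_2.
Solve: √x_1 = 6·p_2/p_1, so x_1*(p_1,p_2) = (6·p_2/p_1)², and x_2* = (M − p_1·x_1*)/p_2.
Plugging in: x_1* = (6·5.26/34.55)² = 0.8344.

x_1* = 0.8344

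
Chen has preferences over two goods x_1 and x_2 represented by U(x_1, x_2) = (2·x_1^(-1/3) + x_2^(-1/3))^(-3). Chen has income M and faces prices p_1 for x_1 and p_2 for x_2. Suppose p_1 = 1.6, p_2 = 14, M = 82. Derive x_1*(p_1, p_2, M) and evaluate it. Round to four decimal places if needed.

Numerically x_2/x_1 = 0.116875, so x_1* = 82/(1.6 + 14·0.116875) = 25.338.

x_1* = 25.338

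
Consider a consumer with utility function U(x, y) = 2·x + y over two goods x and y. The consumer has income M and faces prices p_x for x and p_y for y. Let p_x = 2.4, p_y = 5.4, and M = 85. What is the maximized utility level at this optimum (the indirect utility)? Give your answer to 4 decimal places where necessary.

Perfect substitutes: compare marginal utility per dollar. 2/p_x vs 1/p_y → 0.8333 vs 0.1852.
x gives more utility per dollar, so spend all income on x: x* = M/p_x, y* = 0.
Numerically: x* = 35.4167, y* = 0.
Utility at the optimum: U(35.4167, 0) = 70.8333.

V = 70.8333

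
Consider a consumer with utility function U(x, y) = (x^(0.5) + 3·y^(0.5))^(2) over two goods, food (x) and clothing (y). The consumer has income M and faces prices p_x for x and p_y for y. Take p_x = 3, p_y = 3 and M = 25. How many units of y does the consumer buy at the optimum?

With the ratio pinned down, the budget gives x* = M/(p_x + p_y·(y/x)) and y* = (y/x)·x*.
Numerically y/x = 9, so x* = 25/(3 + 3·9) = 0.8333 and y* = 9·0.8333 = 7.5.

y* = 7.5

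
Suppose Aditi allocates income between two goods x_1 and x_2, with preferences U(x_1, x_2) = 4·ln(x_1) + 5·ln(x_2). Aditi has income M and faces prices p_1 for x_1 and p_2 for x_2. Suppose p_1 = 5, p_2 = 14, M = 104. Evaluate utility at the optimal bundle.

V = 15.9838

Tangency: MRS = (4/5)·x_2/x_1 = p_1/p_2.
Rearranging, p_2·x_2 = (5/4)·p_1·x_1. Substituting into the budget gives p_1·x_1·(1 + (5/4)) = M.
Demand: x_1*(p_1,p_2,M) = 4/9·M/p_1 and x_2* = 5/9·M/p_2.
At p_1=5, p_2=14, M=104: x_1* = 4/9·104/5 = 9.2444, x_2* = 4.127.
Utility at the optimum: U(9.2444, 4.127) = 15.9838.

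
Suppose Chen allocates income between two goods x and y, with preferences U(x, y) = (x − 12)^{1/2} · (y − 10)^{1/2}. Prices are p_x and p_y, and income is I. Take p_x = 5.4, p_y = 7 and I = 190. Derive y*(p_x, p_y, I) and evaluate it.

Substituting into the budget: x* = 12 + 0.5·(I − 12·p_x − 10·p_y)/p_x, and y* = 10 + 0.5·(…)/p_y.
Discretionary income = 190 − 12·5.4 − 10·7 = 55.2; y* = 10 + 0.5·55.2/7 = 13.9429.

y* = 13.9429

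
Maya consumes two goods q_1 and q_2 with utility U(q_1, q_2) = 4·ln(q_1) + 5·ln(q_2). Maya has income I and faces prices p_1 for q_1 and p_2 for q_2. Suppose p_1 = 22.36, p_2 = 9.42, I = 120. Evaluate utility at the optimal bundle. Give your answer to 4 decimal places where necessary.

Demand: q_1*(p_1,p_2,I) = 4/9·I/p_1 and q_2* = 5/9·I/p_2.
At p_1=22.36, p_2=9.42, I=120: q_1* = 4/9·120/22.36 = 2.3852, q_2* = 7.0771.
Utility at the optimum: U(2.3852, 7.0771) = 13.2615.

V = 13.2615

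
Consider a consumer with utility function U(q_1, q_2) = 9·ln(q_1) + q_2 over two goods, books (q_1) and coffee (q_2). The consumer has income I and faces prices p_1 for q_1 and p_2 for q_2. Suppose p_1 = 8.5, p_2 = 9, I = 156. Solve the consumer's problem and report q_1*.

q_1* = 9.5294

Set MRS = p_1/p_2: (9/q_1)/1 = p_1/p_2.
So q_1*(p_1,p_2) = 9·p_2/p_1, independent of income; and q_2* = (I − 9·p_2)/p_2.
At the given prices: q_1* = 9·9/8.5 = 9.5294.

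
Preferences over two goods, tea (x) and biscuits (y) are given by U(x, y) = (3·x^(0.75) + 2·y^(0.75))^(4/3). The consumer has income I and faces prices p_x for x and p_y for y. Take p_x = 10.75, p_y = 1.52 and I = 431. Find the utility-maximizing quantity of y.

Substitute y = (y/x)·x into the budget: x* = I/(p_x + p_y·(y/x)).
Numerically y/x = 494.190587, so x* = 431/(10.75 + 1.52·494.190587) = 0.5657 and y* = 494.190587·0.5657 = 279.552.

y* = 279.552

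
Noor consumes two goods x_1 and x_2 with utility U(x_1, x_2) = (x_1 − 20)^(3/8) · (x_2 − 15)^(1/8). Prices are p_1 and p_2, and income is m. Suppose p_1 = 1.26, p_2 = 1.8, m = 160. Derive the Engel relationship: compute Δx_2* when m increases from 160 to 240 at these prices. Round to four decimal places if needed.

Δx_2* = 11.1111

MRS = 3·(x_2−15)/(x_1−20). Tangency with p_1/p_2 gives x_2−15 = (1/3)·(p_1/p_2)·(x_1−20).
After buying the subsistence bundle (20, 15), a share 0.75 of the remaining income goes to x_1: x_1* = 20 + 0.75·(m − 20p_1 − 15p_2)/p_1.
Discretionary income = 160 − 20·1.26 − 15·1.8 = 107.8; x_2* = 15 + 0.25·107.8/1.8 = 29.9722.
At m' = 240: x_2* = 41.0833. Change: 41.0833 − 29.9722 = 11.1111.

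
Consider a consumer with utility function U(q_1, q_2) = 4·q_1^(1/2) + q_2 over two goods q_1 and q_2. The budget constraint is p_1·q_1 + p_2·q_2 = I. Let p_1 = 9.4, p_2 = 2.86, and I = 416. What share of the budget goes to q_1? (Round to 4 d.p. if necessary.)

Set MRS = p_1/p_2: 2·q_1^(−1/2) = p_1/p_2.
Solve: √q_1 = 2·p_2/p_1, so q_1*(p_1,p_2) = (2·p_2/p_1)², and q_2* = (I − p_1·q_1*)/p_2.
Plugging in: q_1* = (2·2.86/9.4)² = 0.3703, q_2* = 144.2375.
Expenditure on q_1: 9.4·0.3703 = 3.4807; share = 0.0084.

share on q_1 = 0.0084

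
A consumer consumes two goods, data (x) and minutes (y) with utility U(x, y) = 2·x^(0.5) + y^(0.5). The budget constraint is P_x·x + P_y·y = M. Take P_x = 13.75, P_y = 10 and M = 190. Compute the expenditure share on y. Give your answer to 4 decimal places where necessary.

share on y = 0.2558

MU_x ∝ 2·x^(-0.5), MU_y ∝ y^(-0.5), so MRS = 2·(y/x)^(0.5) = P_x/P_y.
Solve for the ratio: y/x = [(1/2)·P_x/P_y]^(2).
Substitute y = (y/x)·x into the budget: x* = M/(P_x + P_y·(y/x)).
Numerically y/x = 0.472656, so x* = 190/(13.75 + 10·0.472656) = 10.2833 and y* = 0.472656·10.2833 = 4.8605.
Expenditure on y: 10·4.8605 = 48.6047; share = 0.2558.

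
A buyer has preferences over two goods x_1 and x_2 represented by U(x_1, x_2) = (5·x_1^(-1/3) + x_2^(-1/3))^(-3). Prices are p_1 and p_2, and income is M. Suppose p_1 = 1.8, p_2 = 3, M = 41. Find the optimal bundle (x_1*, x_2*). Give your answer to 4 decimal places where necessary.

x_1* = 17.0008, x_2* = 3.4662

MRS = MU_x_1/MU_x_2 = 5·(x_2/x_1)^(4/3). Set equal to p_1/p_2.
Hence x_2/x_1 = ((1/5)·p_1/p_2)^(1/(4/3)), i.e. raised to the 0.75 power.
With the ratio pinned down, the budget gives x_1* = M/(p_1 + p_2·(x_2/x_1)) and x_2* = (x_2/x_1)·x_1*.
Numerically x_2/x_1 = 0.203885, so x_1* = 41/(1.8 + 3·0.203885) = 17.0008 and x_2* = 0.203885·17.0008 = 3.4662.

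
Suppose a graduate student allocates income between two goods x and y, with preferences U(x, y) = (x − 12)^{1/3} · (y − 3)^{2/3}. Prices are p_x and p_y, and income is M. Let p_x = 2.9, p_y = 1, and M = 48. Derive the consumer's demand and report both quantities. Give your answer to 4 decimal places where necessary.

This is Cobb-Douglas in (x−12, y−3): tangency gives 1/3·p_y·(y−3) = 2/3·p_x·(x−12).
Substituting into the budget: x* = 12 + 1/3·(M − 12·p_x − 3·p_y)/p_x, and y* = 3 + 2/3·(…)/p_y.
Discretionary income = 48 − 12·2.9 − 3·1 = 10.2; x* = 12 + 1/3·10.2/2.9 = 13.1724; y* = 3 + 2/3·10.2/1 = 9.8.

x* = 13.1724, y* = 9.8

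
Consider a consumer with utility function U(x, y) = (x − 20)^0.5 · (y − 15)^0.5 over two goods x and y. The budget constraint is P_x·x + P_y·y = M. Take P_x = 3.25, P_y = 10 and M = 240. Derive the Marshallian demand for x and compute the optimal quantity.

x* = 23.8462

This is Cobb-Douglas in (x−20, y−15): tangency gives 0.5·P_y·(y−15) = 0.5·P_x·(x−20).
Substituting into the budget: x* = 20 + 0.5·(M − 20·P_x − 15·P_y)/P_x, and y* = 15 + 0.5·(…)/P_y.
Discretionary income = 240 − 20·3.25 − 15·10 = 25; x* = 20 + 0.5·25/3.25 = 23.8462.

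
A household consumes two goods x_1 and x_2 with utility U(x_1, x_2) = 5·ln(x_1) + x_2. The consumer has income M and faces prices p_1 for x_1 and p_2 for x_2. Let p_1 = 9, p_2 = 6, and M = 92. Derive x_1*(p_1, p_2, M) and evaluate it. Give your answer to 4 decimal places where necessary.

x_1* = 3.3333

MU_x_1 = 5/x_1, MU_x_2 = 1. Tangency: 5/x_1 = p_1/p_2.
So x_1*(p_1,p_2) = 5·p_2/p_1, independent of income; and x_2* = (M − 5·p_2)/p_2.
At the given prices: x_1* = 5·6/9 = 3.3333.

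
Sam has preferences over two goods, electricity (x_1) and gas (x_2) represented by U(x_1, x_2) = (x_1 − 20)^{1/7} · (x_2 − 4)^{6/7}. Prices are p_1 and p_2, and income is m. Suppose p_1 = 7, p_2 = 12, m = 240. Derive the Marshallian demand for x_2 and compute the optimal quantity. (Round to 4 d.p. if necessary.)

MRS = (1/6)·(x_2−4)/(x_1−20). Tangency with p_1/p_2 gives x_2−4 = 6·(p_1/p_2)·(x_1−20).
Substituting into the budget: x_1* = 20 + 1/7·(m − 20·p_1 − 4·p_2)/p_1, and x_2* = 4 + 6/7·(…)/p_2.
Discretionary income = 240 − 20·7 − 4·12 = 52; x_2* = 4 + 6/7·52/12 = 7.7143.

x_2* = 7.7143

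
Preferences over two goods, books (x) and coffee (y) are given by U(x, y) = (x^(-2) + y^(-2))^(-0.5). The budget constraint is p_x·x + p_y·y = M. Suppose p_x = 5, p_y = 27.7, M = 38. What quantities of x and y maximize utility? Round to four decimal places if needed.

MU_x ∝ x^(-3), MU_y ∝ y^(-3), so MRS = (y/x)^(3) = p_x/p_y.
Solve for the ratio: y/x = [p_x/p_y]^(1/3).
Substitute y = (y/x)·x into the budget: x* = M/(p_x + p_y·(y/x)).
Numerically y/x = 0.56515, so x* = 38/(5 + 27.7·0.56515) = 1.8398 and y* = 0.56515·1.8398 = 1.0398.

x* = 1.8398, y* = 1.0398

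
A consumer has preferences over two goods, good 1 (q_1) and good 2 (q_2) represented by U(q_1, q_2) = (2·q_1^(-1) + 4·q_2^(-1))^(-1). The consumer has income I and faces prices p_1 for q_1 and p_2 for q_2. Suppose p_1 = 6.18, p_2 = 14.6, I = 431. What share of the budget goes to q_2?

share on q_2 = 0.6849

From the CES first-order condition, (1/2)·(q_2/q_1)^(2) = p_1/p_2.
Solve for the ratio: q_2/q_1 = [2·p_1/p_2]^(0.5).
Substitute q_2 = (q_2/q_1)·q_1 into the budget: q_1* = I/(p_1 + p_2·(q_2/q_1)).
Numerically q_2/q_1 = 0.920095, so q_1* = 431/(6.18 + 14.6·0.920095) = 21.9748 and q_2* = 0.920095·21.9748 = 20.2189.
Expenditure on q_2: 14.6·20.2189 = 295.1958; share = 0.6849.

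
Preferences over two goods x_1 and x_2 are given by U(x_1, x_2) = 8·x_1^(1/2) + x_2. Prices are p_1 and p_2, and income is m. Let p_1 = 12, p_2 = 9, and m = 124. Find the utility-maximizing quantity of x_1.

Utility is quasi-linear in x_2; the FOC for x_1 is 4/√x_1 = p_1/p_2.
Solve: √x_1 = 4·p_2/p_1, so x_1*(p_1,p_2) = (4·p_2/p_1)², and x_2* = (m − p_1·x_1*)/p_2.
Plugging in: x_1* = (4·9/12)² = 9.

x_1* = 9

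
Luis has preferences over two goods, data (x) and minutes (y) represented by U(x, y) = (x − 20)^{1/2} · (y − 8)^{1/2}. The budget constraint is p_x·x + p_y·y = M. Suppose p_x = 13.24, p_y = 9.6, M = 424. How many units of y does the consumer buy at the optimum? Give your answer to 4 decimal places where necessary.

y* = 12.2917

This is Cobb-Douglas in (x−20, y−8): tangency gives 0.5·p_y·(y−8) = 0.5·p_x·(x−20).
Substituting into the budget: x* = 20 + 0.5·(M − 20·p_x − 8·p_y)/p_x, and y* = 8 + 0.5·(…)/p_y.
Discretionary income = 424 − 20·13.24 − 8·9.6 = 82.4; y* = 8 + 0.5·82.4/9.6 = 12.2917.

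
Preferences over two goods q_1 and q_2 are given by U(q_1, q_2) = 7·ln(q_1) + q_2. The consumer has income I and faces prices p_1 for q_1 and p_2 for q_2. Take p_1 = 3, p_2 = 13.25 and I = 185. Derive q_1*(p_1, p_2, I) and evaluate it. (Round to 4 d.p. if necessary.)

q_1* = 30.9167

So q_1*(p_1,p_2) = 7·p_2/p_1, independent of income; and q_2* = (I − 7·p_2)/p_2.
At the given prices: q_1* = 7·13.25/3 = 30.9167.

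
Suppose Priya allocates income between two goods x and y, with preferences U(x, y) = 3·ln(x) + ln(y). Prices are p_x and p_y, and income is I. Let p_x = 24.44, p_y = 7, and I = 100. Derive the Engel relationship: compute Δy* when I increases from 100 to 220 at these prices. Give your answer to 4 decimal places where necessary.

Δy* = 4.2857

The MRS is 3·y/x. Set MRS = p_x/p_y.
So 3·p_y·y = p_x·x; combined with the budget, a share 0.75 of income goes to x.
Demand: x*(p_x,p_y,I) = 0.75·I/p_x and y* = 0.25·I/p_y.
At p_x=24.44, p_y=7, I=100: y* = 0.25·100/7 = 3.5714.
At I' = 220: y* = 7.8571. Change: 7.8571 − 3.5714 = 4.2857.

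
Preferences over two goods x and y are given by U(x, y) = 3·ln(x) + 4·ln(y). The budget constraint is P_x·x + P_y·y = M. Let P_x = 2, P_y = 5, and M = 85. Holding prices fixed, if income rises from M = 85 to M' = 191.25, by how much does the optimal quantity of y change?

The MRS is (3/4)·y/x. Set MRS = P_x/P_y.
So 3·P_y·y = 4·P_x·x; combined with the budget, a share 3/7 of income goes to x.
Demand: x*(P_x,P_y,M) = 3/7·M/P_x and y* = 4/7·M/P_y.
At P_x=2, P_y=5, M=85: y* = 4/7·85/5 = 9.7143.
At M' = 191.25: y* = 21.8571. Change: 21.8571 − 9.7143 = 12.1429.

Δy* = 12.1429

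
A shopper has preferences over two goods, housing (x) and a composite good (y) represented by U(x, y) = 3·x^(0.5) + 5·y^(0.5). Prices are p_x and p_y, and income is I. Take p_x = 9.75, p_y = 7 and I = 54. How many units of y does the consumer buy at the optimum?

MRS = MU_x/MU_y = (3/5)·(y/x)^(0.5). Set equal to p_x/p_y.
Solve for the ratio: y/x = [(5/3)·p_x/p_y]^(2).
Substitute y = (y/x)·x into the budget: x* = I/(p_x + p_y·(y/x)).
Numerically y/x = 5.389031, so x* = 54/(9.75 + 7·5.389031) = 1.1375 and y* = 5.389031·1.1375 = 6.1299.

y* = 6.1299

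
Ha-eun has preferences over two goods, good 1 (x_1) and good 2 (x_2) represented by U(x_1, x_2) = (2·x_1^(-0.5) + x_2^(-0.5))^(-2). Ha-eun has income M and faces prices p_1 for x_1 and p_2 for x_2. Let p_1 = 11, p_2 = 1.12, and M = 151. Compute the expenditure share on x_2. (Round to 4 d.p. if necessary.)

share on x_2 = 0.2273

Numerically x_2/x_1 = 2.889104, so x_1* = 151/(11 + 1.12·2.889104) = 10.6071 and x_2* = 2.889104·10.6071 = 30.6449.
Expenditure on x_2: 1.12·30.6449 = 34.3223; share = 0.2273.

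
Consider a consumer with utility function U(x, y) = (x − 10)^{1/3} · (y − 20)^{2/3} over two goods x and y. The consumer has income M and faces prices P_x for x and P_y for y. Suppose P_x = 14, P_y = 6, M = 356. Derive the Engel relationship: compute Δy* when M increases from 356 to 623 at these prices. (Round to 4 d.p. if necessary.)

This is Cobb-Douglas in (x−10, y−20): tangency gives 1/3·P_y·(y−20) = 2/3·P_x·(x−10).
Substituting into the budget: x* = 10 + 1/3·(M − 10·P_x − 20·P_y)/P_x, and y* = 20 + 2/3·(…)/P_y.
Discretionary income = 356 − 10·14 − 20·6 = 96; y* = 20 + 2/3·96/6 = 30.6667.
At M' = 623: y* = 60.3333. Change: 60.3333 − 30.6667 = 29.6667.

Δy* = 29.6667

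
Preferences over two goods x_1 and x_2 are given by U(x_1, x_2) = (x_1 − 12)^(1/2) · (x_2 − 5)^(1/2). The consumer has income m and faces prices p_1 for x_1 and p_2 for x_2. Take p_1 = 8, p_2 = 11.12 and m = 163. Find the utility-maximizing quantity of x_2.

x_2* = 5.5126

Let x_1' = x_1−12, x_2' = x_2−5. MRS = x_2'/x_1' = p_1/p_2.
After buying the subsistence bundle (12, 5), a share 0.5 of the remaining income goes to x_1: x_1* = 12 + 0.5·(m − 12p_1 − 5p_2)/p_1.
Discretionary income = 163 − 12·8 − 5·11.12 = 11.4; x_2* = 5 + 0.5·11.4/11.12 = 5.5126.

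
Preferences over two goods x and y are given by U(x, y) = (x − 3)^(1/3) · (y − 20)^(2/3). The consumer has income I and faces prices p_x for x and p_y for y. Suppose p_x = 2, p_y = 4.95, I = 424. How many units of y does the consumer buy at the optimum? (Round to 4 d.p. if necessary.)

MRS = (1/2)·(y−20)/(x−3). Tangency with p_x/p_y gives y−20 = 2·(p_x/p_y)·(x−3).
After buying the subsistence bundle (3, 20), a share 1/3 of the remaining income goes to x: x* = 3 + 1/3·(I − 3p_x − 20p_y)/p_x.
Discretionary income = 424 − 3·2 − 20·4.95 = 319; y* = 20 + 2/3·319/4.95 = 62.963.

y* = 62.963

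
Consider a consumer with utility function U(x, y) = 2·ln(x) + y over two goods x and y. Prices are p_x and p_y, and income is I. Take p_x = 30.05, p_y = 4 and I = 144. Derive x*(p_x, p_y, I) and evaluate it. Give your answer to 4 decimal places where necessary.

Set MRS = p_x/p_y: (2/x)/1 = p_x/p_y.
So x*(p_x,p_y) = 2·p_y/p_x, independent of income; and y* = (I − 2·p_y)/p_y.
At the given prices: x* = 2·4/30.05 = 0.2662.

x* = 0.2662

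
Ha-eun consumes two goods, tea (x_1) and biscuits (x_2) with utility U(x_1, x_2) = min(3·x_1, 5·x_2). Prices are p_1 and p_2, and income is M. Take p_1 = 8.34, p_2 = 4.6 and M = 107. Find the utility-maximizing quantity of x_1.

Leontief preferences: the optimum is at the kink where x_1/5 = x_2/3, i.e. x_2 = (3/5)·x_1.
Budget: p_1·x_1 + p_2·(3/5)·x_1 = M, so (5·p_1 + 3·p_2)·x_1 = 5·M.
Demand: x_1*(p_1,p_2,M) = 5·M/(5·p_1 + 3·p_2), x_2* = 3·M/(5·p_1 + 3·p_2).
Here 5·8.34 + 3·4.6 = 55.5, giving x_1* = 9.6396.

x_1* = 9.6396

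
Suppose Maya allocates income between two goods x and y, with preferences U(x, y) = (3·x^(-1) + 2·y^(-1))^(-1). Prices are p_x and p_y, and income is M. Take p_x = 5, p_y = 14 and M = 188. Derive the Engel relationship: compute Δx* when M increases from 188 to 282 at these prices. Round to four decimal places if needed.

Δx* = 7.945

Numerically y/x = 0.48795, so x* = 188/(5 + 14·0.48795) = 15.8901.
At M' = 282: x* = 23.8351. Change: 23.8351 − 15.8901 = 7.945.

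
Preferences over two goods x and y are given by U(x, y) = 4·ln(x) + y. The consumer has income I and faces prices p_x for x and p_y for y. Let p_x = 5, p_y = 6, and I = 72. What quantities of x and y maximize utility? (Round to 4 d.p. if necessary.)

So x*(p_x,p_y) = 4·p_y/p_x, independent of income; and y* = (I − 4·p_y)/p_y.
At the given prices: x* = 4·6/5 = 4.8, and y* = 8.

x* = 4.8, y* = 8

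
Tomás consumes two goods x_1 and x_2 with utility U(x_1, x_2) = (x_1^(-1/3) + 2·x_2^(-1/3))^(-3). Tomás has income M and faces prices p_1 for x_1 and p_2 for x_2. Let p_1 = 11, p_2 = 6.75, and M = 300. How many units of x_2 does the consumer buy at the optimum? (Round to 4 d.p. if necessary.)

x_2* = 26.5845

MU_x_1 ∝ x_1^(-4/3), MU_x_2 ∝ 2·x_2^(-4/3), so MRS = (1/2)·(x_2/x_1)^(4/3) = p_1/p_2.
Solve for the ratio: x_2/x_1 = [2·p_1/p_2]^(0.75).
Substitute x_2 = (x_2/x_1)·x_1 into the budget: x_1* = M/(p_1 + p_2·(x_2/x_1)).
Numerically x_2/x_1 = 2.425712, so x_1* = 300/(11 + 6.75·2.425712) = 10.9595 and x_2* = 2.425712·10.9595 = 26.5845.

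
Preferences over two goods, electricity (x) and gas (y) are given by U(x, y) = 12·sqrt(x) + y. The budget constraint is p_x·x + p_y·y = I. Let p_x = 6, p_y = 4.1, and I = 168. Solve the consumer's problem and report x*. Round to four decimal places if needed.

MU_x = 6/√x, MU_y = 1. Tangency: 6/√x = p_x/p_y.
Solve: √x = 6·p_y/p_x, so x*(p_x,p_y) = (6·p_y/p_x)², and y* = (I − p_x·x*)/p_y.
Plugging in: x* = (6·4.1/6)² = 16.81.

x* = 16.81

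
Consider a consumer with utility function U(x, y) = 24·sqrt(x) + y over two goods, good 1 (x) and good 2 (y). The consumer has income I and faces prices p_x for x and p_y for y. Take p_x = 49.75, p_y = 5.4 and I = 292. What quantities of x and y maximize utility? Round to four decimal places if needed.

Set MRS = p_x/p_y: 12·x^(−1/2) = p_x/p_y.
Solve: √x = 12·p_y/p_x, so x*(p_x,p_y) = (12·p_y/p_x)², and y* = (I − p_x·x*)/p_y.
Plugging in: x* = (12·5.4/49.75)² = 1.6965, y* = 38.4439.

x* = 1.6965, y* = 38.4439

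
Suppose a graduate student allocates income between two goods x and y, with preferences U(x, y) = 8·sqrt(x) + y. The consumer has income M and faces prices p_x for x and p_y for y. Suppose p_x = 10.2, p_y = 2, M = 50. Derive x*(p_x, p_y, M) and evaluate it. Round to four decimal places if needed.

x* = 0.6151

Utility is quasi-linear in y; the FOC for x is 4/√x = p_x/p_y.
Thus x* = (4·p_y/p_x)² — independent of M — with the rest of income spent on y.
Plugging in: x* = (4·2/10.2)² = 0.6151.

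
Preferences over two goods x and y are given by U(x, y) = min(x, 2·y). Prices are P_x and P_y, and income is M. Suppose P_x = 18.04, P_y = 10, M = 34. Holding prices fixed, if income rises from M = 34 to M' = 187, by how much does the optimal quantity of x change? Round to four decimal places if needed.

Leontief preferences: the optimum is at the kink where x/2 = y/1, i.e. y = (1/2)·x.
Budget: P_x·x + P_y·(1/2)·x = M, so (2·P_x + P_y)·x = 2·M.
Demand: x*(P_x,P_y,M) = 2·M/(2·P_x + P_y), y* = M/(2·P_x + P_y).
Here 2·18.04 + 10 = 46.08, giving x* = 1.4757.
At M' = 187: x* = 8.1163. Change: 8.1163 − 1.4757 = 6.6406.

Δx* = 6.6406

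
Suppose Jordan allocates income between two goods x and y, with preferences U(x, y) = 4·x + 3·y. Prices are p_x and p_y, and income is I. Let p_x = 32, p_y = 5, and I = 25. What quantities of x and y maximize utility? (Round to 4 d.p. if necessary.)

x* = 0, y* = 5

Perfect substitutes: compare marginal utility per dollar. 4/p_x vs 3/p_y → 0.125 vs 0.6.
y gives more utility per dollar, so spend all income on y: y* = I/p_y, x* = 0.
Numerically: x* = 0, y* = 5.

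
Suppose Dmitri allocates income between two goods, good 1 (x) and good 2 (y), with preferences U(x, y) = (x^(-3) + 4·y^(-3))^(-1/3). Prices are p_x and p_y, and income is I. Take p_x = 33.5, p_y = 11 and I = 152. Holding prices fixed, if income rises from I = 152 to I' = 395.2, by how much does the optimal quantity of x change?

MU_x ∝ x^(-4), MU_y ∝ 4·y^(-4), so MRS = (1/4)·(y/x)^(4) = p_x/p_y.
Hence y/x = (4·p_x/p_y)^(1/(4)), i.e. raised to the 0.25 power.
With the ratio pinned down, the budget gives x* = I/(p_x + p_y·(y/x)) and y* = (y/x)·x*.
Numerically y/x = 1.86822, so x* = 152/(33.5 + 11·1.86822) = 2.8122.
At I' = 395.2: x* = 7.3117. Change: 7.3117 − 2.8122 = 4.4995.

Δx* = 4.4995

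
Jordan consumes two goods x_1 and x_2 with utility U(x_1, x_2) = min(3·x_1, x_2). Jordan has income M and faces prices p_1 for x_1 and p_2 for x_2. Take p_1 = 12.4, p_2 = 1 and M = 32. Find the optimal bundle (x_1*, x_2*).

x_1* = 2.0779, x_2* = 6.2338

Leontief preferences: the optimum is at the kink where x_1/1 = x_2/3, i.e. x_2 = 3·x_1.
Budget: p_1·x_1 + p_2·3·x_1 = M, so (p_1 + 3·p_2)·x_1 = M.
Demand: x_1*(p_1,p_2,M) = M/(p_1 + 3·p_2), x_2* = 3·M/(p_1 + 3·p_2).
Here 12.4 + 3·1 = 15.4, giving x_1* = 2.0779 and x_2* = 6.2338.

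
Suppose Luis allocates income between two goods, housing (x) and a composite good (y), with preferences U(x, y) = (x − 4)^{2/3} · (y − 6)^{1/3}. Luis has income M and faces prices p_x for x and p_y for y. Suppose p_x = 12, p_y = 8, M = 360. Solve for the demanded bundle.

x* = 18.6667, y* = 17

This is Cobb-Douglas in (x−4, y−6): tangency gives 2/3·p_y·(y−6) = 1/3·p_x·(x−4).
After buying the subsistence bundle (4, 6), a share 2/3 of the remaining income goes to x: x* = 4 + 2/3·(M − 4p_x − 6p_y)/p_x.
Discretionary income = 360 − 4·12 − 6·8 = 264; x* = 4 + 2/3·264/12 = 18.6667; y* = 6 + 1/3·264/8 = 17.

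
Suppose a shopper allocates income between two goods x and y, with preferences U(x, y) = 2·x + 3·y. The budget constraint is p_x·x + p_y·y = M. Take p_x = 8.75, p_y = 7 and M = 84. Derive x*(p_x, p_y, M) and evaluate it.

Perfect substitutes: compare marginal utility per dollar. 2/p_x vs 3/p_y → 0.2286 vs 0.4286.
y gives more utility per dollar, so spend all income on y: y* = M/p_y, x* = 0.
Numerically: x* = 0, y* = 12.

x* = 0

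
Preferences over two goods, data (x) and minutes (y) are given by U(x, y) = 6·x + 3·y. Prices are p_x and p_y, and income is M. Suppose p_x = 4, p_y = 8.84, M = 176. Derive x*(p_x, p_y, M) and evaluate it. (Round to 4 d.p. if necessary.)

x* = 44

Linear utility — the consumer picks whichever good has higher MU/price: 6/4 = 1.5 vs 3/8.84 = 0.3394.
x gives more utility per dollar, so spend all income on x: x* = M/p_x, y* = 0.
Numerically: x* = 44, y* = 0.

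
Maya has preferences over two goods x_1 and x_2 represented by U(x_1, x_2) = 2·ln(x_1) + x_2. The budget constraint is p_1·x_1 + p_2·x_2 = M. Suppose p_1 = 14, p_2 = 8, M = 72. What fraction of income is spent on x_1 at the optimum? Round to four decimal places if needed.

share on x_1 = 0.2222

Set MRS = p_1/p_2: (2/x_1)/1 = p_1/p_2.
So x_1*(p_1,p_2) = 2·p_2/p_1, independent of income; and x_2* = (M − 2·p_2)/p_2.
At the given prices: x_1* = 2·8/14 = 1.1429, and x_2* = 7.
Expenditure on x_1: 14·1.1429 = 16; share = 0.2222.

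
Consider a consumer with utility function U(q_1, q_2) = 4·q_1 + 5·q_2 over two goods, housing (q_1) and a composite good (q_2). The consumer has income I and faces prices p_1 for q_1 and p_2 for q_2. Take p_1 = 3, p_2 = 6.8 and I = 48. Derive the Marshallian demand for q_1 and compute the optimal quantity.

Linear utility — the consumer picks whichever good has higher MU/price: 4/3 = 1.3333 vs 5/6.8 = 0.7353.
q_1 gives more utility per dollar, so spend all income on q_1: q_1* = I/p_1, q_2* = 0.
Numerically: q_1* = 16, q_2* = 0.

q_1* = 16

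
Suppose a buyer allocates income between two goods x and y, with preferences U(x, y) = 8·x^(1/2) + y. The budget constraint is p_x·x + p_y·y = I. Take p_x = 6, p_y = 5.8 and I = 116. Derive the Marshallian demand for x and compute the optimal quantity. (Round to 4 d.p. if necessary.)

Utility is quasi-linear in y; the FOC for x is 4/√x = p_x/p_y.
Thus x* = (4·p_y/p_x)² — independent of I — with the rest of income spent on y.
Plugging in: x* = (4·5.8/6)² = 14.9511.

x* = 14.9511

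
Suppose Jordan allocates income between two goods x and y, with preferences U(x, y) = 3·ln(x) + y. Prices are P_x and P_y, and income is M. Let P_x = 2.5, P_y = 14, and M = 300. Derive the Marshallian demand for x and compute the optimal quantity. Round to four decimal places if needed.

x* = 16.8

Set MRS = P_x/P_y: (3/x)/1 = P_x/P_y.
So x*(P_x,P_y) = 3·P_y/P_x, independent of income; and y* = (M − 3·P_y)/P_y.
At the given prices: x* = 3·14/2.5 = 16.8.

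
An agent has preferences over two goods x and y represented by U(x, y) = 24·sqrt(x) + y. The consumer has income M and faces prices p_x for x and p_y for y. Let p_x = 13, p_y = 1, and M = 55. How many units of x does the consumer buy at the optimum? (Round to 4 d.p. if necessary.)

x* = 0.8521

Utility is quasi-linear in y; the FOC for x is 12/√x = p_x/p_y.
Thus x* = (12·p_y/p_x)² — independent of M — with the rest of income spent on y.
Plugging in: x* = (12·1/13)² = 0.8521.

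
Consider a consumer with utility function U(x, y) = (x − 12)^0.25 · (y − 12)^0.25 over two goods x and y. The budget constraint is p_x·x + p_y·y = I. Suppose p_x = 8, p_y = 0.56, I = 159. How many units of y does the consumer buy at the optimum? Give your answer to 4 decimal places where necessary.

y* = 62.25

This is Cobb-Douglas in (x−12, y−12): tangency gives 0.25·p_y·(y−12) = 0.25·p_x·(x−12).
After buying the subsistence bundle (12, 12), a share 0.5 of the remaining income goes to x: x* = 12 + 0.5·(I − 12p_x − 12p_y)/p_x.
Discretionary income = 159 − 12·8 − 12·0.56 = 56.28; y* = 12 + 0.5·56.28/0.56 = 62.25.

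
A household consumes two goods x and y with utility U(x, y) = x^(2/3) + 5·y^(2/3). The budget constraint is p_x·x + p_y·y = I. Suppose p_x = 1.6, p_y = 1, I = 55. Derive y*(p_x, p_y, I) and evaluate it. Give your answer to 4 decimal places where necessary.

y* = 54.8287

From the CES first-order condition, (1/5)·(y/x)^(1/3) = p_x/p_y.
Solve for the ratio: y/x = [5·p_x/p_y]^(3).
Substitute y = (y/x)·x into the budget: x* = I/(p_x + p_y·(y/x)).
Numerically y/x = 512, so x* = 55/(1.6 + 1·512) = 0.1071 and y* = 512·0.1071 = 54.8287.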